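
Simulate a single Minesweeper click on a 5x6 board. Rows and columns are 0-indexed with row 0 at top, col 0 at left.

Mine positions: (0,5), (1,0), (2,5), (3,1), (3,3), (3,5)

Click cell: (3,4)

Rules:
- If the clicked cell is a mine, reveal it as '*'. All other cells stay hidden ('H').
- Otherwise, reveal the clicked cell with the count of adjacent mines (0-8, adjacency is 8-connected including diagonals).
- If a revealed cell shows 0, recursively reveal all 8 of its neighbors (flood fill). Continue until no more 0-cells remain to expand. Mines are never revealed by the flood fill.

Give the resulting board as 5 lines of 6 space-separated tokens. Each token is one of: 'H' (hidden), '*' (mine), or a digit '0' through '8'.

H H H H H H
H H H H H H
H H H H H H
H H H H 3 H
H H H H H H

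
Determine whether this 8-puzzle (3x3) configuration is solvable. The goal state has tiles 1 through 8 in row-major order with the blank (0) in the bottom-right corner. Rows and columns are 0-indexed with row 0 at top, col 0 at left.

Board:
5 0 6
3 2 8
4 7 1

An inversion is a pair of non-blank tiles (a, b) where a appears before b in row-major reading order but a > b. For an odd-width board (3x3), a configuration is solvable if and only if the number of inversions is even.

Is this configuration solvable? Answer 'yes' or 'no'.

Answer: yes

Derivation:
Inversions (pairs i<j in row-major order where tile[i] > tile[j] > 0): 16
16 is even, so the puzzle is solvable.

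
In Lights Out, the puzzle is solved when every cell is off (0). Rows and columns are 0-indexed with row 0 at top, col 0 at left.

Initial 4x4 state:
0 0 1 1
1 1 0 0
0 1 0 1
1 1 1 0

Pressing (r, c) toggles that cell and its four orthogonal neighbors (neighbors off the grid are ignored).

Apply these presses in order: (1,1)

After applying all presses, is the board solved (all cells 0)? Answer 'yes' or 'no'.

After press 1 at (1,1):
0 1 1 1
0 0 1 0
0 0 0 1
1 1 1 0

Lights still on: 8

Answer: no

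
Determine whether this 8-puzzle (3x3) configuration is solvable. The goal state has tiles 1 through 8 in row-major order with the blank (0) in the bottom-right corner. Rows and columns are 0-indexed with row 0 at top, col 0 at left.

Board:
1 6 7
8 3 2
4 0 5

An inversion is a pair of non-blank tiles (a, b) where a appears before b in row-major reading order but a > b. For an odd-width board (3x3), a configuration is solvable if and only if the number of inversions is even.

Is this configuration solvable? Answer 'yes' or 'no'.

Answer: no

Derivation:
Inversions (pairs i<j in row-major order where tile[i] > tile[j] > 0): 13
13 is odd, so the puzzle is not solvable.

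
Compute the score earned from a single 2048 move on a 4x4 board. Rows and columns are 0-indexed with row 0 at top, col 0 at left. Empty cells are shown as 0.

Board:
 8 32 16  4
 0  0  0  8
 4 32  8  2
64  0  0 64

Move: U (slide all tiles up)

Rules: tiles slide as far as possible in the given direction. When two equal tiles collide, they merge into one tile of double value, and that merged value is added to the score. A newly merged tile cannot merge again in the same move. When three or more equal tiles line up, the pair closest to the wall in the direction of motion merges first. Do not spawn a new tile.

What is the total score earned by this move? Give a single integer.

Answer: 64

Derivation:
Slide up:
col 0: [8, 0, 4, 64] -> [8, 4, 64, 0]  score +0 (running 0)
col 1: [32, 0, 32, 0] -> [64, 0, 0, 0]  score +64 (running 64)
col 2: [16, 0, 8, 0] -> [16, 8, 0, 0]  score +0 (running 64)
col 3: [4, 8, 2, 64] -> [4, 8, 2, 64]  score +0 (running 64)
Board after move:
 8 64 16  4
 4  0  8  8
64  0  0  2
 0  0  0 64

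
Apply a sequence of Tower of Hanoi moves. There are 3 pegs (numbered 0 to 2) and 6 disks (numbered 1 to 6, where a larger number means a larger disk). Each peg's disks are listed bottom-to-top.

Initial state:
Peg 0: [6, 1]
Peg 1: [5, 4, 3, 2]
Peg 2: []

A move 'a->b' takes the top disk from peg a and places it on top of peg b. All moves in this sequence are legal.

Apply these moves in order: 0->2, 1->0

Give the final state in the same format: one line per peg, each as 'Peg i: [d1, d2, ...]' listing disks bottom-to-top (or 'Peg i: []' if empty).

Answer: Peg 0: [6, 2]
Peg 1: [5, 4, 3]
Peg 2: [1]

Derivation:
After move 1 (0->2):
Peg 0: [6]
Peg 1: [5, 4, 3, 2]
Peg 2: [1]

After move 2 (1->0):
Peg 0: [6, 2]
Peg 1: [5, 4, 3]
Peg 2: [1]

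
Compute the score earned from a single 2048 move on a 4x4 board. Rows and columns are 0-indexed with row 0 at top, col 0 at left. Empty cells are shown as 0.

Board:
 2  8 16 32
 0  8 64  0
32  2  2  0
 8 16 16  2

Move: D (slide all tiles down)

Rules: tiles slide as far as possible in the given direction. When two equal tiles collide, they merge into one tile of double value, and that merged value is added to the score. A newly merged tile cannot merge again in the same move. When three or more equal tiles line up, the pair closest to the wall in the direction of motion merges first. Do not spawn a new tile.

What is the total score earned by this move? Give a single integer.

Answer: 16

Derivation:
Slide down:
col 0: [2, 0, 32, 8] -> [0, 2, 32, 8]  score +0 (running 0)
col 1: [8, 8, 2, 16] -> [0, 16, 2, 16]  score +16 (running 16)
col 2: [16, 64, 2, 16] -> [16, 64, 2, 16]  score +0 (running 16)
col 3: [32, 0, 0, 2] -> [0, 0, 32, 2]  score +0 (running 16)
Board after move:
 0  0 16  0
 2 16 64  0
32  2  2 32
 8 16 16  2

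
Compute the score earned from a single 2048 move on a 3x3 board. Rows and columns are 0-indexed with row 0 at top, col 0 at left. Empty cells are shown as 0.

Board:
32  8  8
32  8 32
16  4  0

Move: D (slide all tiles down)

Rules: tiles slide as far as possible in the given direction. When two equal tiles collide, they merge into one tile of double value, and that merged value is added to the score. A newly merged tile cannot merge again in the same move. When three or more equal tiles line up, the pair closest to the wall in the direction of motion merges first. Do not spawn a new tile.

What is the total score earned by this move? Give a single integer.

Answer: 80

Derivation:
Slide down:
col 0: [32, 32, 16] -> [0, 64, 16]  score +64 (running 64)
col 1: [8, 8, 4] -> [0, 16, 4]  score +16 (running 80)
col 2: [8, 32, 0] -> [0, 8, 32]  score +0 (running 80)
Board after move:
 0  0  0
64 16  8
16  4 32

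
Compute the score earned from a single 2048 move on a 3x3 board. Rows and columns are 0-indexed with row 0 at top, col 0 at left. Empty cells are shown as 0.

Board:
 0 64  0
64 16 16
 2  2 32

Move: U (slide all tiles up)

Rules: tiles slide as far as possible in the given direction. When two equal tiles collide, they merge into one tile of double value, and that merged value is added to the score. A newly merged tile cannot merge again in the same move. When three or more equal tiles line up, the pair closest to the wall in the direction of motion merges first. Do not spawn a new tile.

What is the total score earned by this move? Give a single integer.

Answer: 0

Derivation:
Slide up:
col 0: [0, 64, 2] -> [64, 2, 0]  score +0 (running 0)
col 1: [64, 16, 2] -> [64, 16, 2]  score +0 (running 0)
col 2: [0, 16, 32] -> [16, 32, 0]  score +0 (running 0)
Board after move:
64 64 16
 2 16 32
 0  2  0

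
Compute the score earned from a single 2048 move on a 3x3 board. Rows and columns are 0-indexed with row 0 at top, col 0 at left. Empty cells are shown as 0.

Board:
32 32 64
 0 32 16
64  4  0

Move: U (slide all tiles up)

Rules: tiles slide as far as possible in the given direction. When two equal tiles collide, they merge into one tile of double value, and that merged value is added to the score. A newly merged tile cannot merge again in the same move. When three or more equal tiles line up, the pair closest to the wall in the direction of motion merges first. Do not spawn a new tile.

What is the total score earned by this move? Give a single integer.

Answer: 64

Derivation:
Slide up:
col 0: [32, 0, 64] -> [32, 64, 0]  score +0 (running 0)
col 1: [32, 32, 4] -> [64, 4, 0]  score +64 (running 64)
col 2: [64, 16, 0] -> [64, 16, 0]  score +0 (running 64)
Board after move:
32 64 64
64  4 16
 0  0  0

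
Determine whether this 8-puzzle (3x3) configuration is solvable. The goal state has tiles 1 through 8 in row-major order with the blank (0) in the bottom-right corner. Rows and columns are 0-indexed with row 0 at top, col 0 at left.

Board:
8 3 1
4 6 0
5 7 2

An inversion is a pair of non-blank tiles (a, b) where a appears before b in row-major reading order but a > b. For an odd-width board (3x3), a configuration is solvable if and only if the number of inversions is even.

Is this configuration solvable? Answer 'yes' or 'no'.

Inversions (pairs i<j in row-major order where tile[i] > tile[j] > 0): 14
14 is even, so the puzzle is solvable.

Answer: yes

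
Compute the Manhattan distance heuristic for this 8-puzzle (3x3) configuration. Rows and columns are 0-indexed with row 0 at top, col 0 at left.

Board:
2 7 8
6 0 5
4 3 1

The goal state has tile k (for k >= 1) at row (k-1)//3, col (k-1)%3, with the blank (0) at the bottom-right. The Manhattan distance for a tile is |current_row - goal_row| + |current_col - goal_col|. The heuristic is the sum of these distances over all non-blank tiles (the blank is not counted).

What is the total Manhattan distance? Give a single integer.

Tile 2: (0,0)->(0,1) = 1
Tile 7: (0,1)->(2,0) = 3
Tile 8: (0,2)->(2,1) = 3
Tile 6: (1,0)->(1,2) = 2
Tile 5: (1,2)->(1,1) = 1
Tile 4: (2,0)->(1,0) = 1
Tile 3: (2,1)->(0,2) = 3
Tile 1: (2,2)->(0,0) = 4
Sum: 1 + 3 + 3 + 2 + 1 + 1 + 3 + 4 = 18

Answer: 18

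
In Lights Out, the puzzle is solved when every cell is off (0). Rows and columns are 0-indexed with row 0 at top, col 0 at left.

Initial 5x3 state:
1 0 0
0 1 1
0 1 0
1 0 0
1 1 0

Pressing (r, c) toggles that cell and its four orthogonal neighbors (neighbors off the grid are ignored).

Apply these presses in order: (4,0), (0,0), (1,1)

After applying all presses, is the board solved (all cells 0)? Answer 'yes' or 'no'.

After press 1 at (4,0):
1 0 0
0 1 1
0 1 0
0 0 0
0 0 0

After press 2 at (0,0):
0 1 0
1 1 1
0 1 0
0 0 0
0 0 0

After press 3 at (1,1):
0 0 0
0 0 0
0 0 0
0 0 0
0 0 0

Lights still on: 0

Answer: yes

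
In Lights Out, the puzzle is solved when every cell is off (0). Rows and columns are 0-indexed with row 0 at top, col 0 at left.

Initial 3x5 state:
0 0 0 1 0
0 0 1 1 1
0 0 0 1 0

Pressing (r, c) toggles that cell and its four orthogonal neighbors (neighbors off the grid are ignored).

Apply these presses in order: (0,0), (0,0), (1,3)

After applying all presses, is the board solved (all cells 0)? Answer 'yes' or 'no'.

Answer: yes

Derivation:
After press 1 at (0,0):
1 1 0 1 0
1 0 1 1 1
0 0 0 1 0

After press 2 at (0,0):
0 0 0 1 0
0 0 1 1 1
0 0 0 1 0

After press 3 at (1,3):
0 0 0 0 0
0 0 0 0 0
0 0 0 0 0

Lights still on: 0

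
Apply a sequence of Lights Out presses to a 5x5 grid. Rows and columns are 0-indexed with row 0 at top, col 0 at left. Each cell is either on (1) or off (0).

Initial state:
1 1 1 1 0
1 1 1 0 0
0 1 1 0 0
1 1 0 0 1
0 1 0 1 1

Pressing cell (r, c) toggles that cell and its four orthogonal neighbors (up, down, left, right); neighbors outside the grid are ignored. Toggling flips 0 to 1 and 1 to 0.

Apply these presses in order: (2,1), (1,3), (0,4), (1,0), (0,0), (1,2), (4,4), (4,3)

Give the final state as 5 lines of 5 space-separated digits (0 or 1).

Answer: 1 0 0 1 1
1 0 1 0 0
0 0 1 1 0
1 0 0 1 0
0 1 1 1 1

Derivation:
After press 1 at (2,1):
1 1 1 1 0
1 0 1 0 0
1 0 0 0 0
1 0 0 0 1
0 1 0 1 1

After press 2 at (1,3):
1 1 1 0 0
1 0 0 1 1
1 0 0 1 0
1 0 0 0 1
0 1 0 1 1

After press 3 at (0,4):
1 1 1 1 1
1 0 0 1 0
1 0 0 1 0
1 0 0 0 1
0 1 0 1 1

After press 4 at (1,0):
0 1 1 1 1
0 1 0 1 0
0 0 0 1 0
1 0 0 0 1
0 1 0 1 1

After press 5 at (0,0):
1 0 1 1 1
1 1 0 1 0
0 0 0 1 0
1 0 0 0 1
0 1 0 1 1

After press 6 at (1,2):
1 0 0 1 1
1 0 1 0 0
0 0 1 1 0
1 0 0 0 1
0 1 0 1 1

After press 7 at (4,4):
1 0 0 1 1
1 0 1 0 0
0 0 1 1 0
1 0 0 0 0
0 1 0 0 0

After press 8 at (4,3):
1 0 0 1 1
1 0 1 0 0
0 0 1 1 0
1 0 0 1 0
0 1 1 1 1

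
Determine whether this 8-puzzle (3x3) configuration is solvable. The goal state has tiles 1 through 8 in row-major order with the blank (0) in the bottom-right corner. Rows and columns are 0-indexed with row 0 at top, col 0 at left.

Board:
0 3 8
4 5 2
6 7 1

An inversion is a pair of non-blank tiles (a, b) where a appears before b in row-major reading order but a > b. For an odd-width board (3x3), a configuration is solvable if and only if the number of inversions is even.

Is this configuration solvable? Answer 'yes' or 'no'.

Answer: no

Derivation:
Inversions (pairs i<j in row-major order where tile[i] > tile[j] > 0): 15
15 is odd, so the puzzle is not solvable.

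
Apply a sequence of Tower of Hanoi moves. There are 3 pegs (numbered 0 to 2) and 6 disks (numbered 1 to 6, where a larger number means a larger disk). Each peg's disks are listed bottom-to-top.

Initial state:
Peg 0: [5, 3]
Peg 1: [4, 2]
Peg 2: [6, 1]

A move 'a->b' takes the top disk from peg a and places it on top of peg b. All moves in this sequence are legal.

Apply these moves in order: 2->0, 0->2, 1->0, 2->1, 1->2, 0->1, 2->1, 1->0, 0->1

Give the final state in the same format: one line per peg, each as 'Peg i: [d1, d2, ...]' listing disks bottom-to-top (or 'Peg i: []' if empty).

Answer: Peg 0: [5, 3]
Peg 1: [4, 2, 1]
Peg 2: [6]

Derivation:
After move 1 (2->0):
Peg 0: [5, 3, 1]
Peg 1: [4, 2]
Peg 2: [6]

After move 2 (0->2):
Peg 0: [5, 3]
Peg 1: [4, 2]
Peg 2: [6, 1]

After move 3 (1->0):
Peg 0: [5, 3, 2]
Peg 1: [4]
Peg 2: [6, 1]

After move 4 (2->1):
Peg 0: [5, 3, 2]
Peg 1: [4, 1]
Peg 2: [6]

After move 5 (1->2):
Peg 0: [5, 3, 2]
Peg 1: [4]
Peg 2: [6, 1]

After move 6 (0->1):
Peg 0: [5, 3]
Peg 1: [4, 2]
Peg 2: [6, 1]

After move 7 (2->1):
Peg 0: [5, 3]
Peg 1: [4, 2, 1]
Peg 2: [6]

After move 8 (1->0):
Peg 0: [5, 3, 1]
Peg 1: [4, 2]
Peg 2: [6]

After move 9 (0->1):
Peg 0: [5, 3]
Peg 1: [4, 2, 1]
Peg 2: [6]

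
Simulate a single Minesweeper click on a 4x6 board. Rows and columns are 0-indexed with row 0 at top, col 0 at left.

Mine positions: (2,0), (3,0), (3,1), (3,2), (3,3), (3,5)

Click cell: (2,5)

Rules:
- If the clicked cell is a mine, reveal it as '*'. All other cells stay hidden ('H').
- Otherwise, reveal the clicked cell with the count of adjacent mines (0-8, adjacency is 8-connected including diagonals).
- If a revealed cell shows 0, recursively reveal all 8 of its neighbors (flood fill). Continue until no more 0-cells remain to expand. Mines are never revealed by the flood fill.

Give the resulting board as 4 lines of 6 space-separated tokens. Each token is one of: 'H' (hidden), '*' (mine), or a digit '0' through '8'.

H H H H H H
H H H H H H
H H H H H 1
H H H H H H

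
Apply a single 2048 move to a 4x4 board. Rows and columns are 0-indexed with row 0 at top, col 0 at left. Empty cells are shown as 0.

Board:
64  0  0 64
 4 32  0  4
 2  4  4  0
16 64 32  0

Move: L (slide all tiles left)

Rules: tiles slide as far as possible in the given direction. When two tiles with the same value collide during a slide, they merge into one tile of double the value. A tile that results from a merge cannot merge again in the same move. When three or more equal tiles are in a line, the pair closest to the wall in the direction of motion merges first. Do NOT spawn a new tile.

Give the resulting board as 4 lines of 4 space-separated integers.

Answer: 128   0   0   0
  4  32   4   0
  2   8   0   0
 16  64  32   0

Derivation:
Slide left:
row 0: [64, 0, 0, 64] -> [128, 0, 0, 0]
row 1: [4, 32, 0, 4] -> [4, 32, 4, 0]
row 2: [2, 4, 4, 0] -> [2, 8, 0, 0]
row 3: [16, 64, 32, 0] -> [16, 64, 32, 0]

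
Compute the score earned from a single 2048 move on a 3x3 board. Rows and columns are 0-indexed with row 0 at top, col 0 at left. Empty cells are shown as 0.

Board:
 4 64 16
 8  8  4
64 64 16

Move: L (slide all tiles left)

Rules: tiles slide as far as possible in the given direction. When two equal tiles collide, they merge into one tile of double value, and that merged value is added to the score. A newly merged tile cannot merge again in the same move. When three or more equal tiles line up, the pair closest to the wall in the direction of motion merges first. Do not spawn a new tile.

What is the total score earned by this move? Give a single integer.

Slide left:
row 0: [4, 64, 16] -> [4, 64, 16]  score +0 (running 0)
row 1: [8, 8, 4] -> [16, 4, 0]  score +16 (running 16)
row 2: [64, 64, 16] -> [128, 16, 0]  score +128 (running 144)
Board after move:
  4  64  16
 16   4   0
128  16   0

Answer: 144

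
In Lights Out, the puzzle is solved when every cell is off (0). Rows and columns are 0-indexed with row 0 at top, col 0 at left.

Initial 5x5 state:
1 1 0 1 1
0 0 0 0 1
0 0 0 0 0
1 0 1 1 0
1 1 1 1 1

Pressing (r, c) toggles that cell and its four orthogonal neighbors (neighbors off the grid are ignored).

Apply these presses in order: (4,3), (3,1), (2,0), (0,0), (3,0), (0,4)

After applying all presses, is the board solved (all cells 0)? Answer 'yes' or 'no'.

After press 1 at (4,3):
1 1 0 1 1
0 0 0 0 1
0 0 0 0 0
1 0 1 0 0
1 1 0 0 0

After press 2 at (3,1):
1 1 0 1 1
0 0 0 0 1
0 1 0 0 0
0 1 0 0 0
1 0 0 0 0

After press 3 at (2,0):
1 1 0 1 1
1 0 0 0 1
1 0 0 0 0
1 1 0 0 0
1 0 0 0 0

After press 4 at (0,0):
0 0 0 1 1
0 0 0 0 1
1 0 0 0 0
1 1 0 0 0
1 0 0 0 0

After press 5 at (3,0):
0 0 0 1 1
0 0 0 0 1
0 0 0 0 0
0 0 0 0 0
0 0 0 0 0

After press 6 at (0,4):
0 0 0 0 0
0 0 0 0 0
0 0 0 0 0
0 0 0 0 0
0 0 0 0 0

Lights still on: 0

Answer: yes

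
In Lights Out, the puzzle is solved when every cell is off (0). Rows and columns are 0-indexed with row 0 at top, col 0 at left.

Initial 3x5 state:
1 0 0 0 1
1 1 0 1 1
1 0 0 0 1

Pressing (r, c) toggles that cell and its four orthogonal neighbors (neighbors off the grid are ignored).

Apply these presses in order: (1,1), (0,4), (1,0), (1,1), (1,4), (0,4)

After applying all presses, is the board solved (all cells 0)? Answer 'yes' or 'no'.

After press 1 at (1,1):
1 1 0 0 1
0 0 1 1 1
1 1 0 0 1

After press 2 at (0,4):
1 1 0 1 0
0 0 1 1 0
1 1 0 0 1

After press 3 at (1,0):
0 1 0 1 0
1 1 1 1 0
0 1 0 0 1

After press 4 at (1,1):
0 0 0 1 0
0 0 0 1 0
0 0 0 0 1

After press 5 at (1,4):
0 0 0 1 1
0 0 0 0 1
0 0 0 0 0

After press 6 at (0,4):
0 0 0 0 0
0 0 0 0 0
0 0 0 0 0

Lights still on: 0

Answer: yes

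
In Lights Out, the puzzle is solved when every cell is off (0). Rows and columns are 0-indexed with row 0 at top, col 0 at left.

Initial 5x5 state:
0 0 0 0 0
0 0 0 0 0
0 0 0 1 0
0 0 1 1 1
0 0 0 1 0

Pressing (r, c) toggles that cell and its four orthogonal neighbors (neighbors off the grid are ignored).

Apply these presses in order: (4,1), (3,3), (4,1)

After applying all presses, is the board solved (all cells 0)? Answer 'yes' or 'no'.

Answer: yes

Derivation:
After press 1 at (4,1):
0 0 0 0 0
0 0 0 0 0
0 0 0 1 0
0 1 1 1 1
1 1 1 1 0

After press 2 at (3,3):
0 0 0 0 0
0 0 0 0 0
0 0 0 0 0
0 1 0 0 0
1 1 1 0 0

After press 3 at (4,1):
0 0 0 0 0
0 0 0 0 0
0 0 0 0 0
0 0 0 0 0
0 0 0 0 0

Lights still on: 0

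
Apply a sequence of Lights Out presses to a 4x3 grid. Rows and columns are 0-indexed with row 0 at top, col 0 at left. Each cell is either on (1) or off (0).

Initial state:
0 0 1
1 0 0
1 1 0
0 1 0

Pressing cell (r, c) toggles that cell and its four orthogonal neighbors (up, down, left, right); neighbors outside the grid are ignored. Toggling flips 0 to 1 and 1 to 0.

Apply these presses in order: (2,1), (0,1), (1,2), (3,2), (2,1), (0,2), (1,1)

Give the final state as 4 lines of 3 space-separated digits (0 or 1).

Answer: 1 1 0
0 1 1
1 0 0
0 0 1

Derivation:
After press 1 at (2,1):
0 0 1
1 1 0
0 0 1
0 0 0

After press 2 at (0,1):
1 1 0
1 0 0
0 0 1
0 0 0

After press 3 at (1,2):
1 1 1
1 1 1
0 0 0
0 0 0

After press 4 at (3,2):
1 1 1
1 1 1
0 0 1
0 1 1

After press 5 at (2,1):
1 1 1
1 0 1
1 1 0
0 0 1

After press 6 at (0,2):
1 0 0
1 0 0
1 1 0
0 0 1

After press 7 at (1,1):
1 1 0
0 1 1
1 0 0
0 0 1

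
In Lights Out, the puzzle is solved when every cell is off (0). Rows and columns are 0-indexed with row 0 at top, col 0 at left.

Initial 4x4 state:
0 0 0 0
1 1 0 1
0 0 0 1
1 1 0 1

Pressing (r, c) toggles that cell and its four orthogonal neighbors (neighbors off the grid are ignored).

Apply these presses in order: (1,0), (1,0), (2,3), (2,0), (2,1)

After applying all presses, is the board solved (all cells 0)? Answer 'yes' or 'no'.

Answer: yes

Derivation:
After press 1 at (1,0):
1 0 0 0
0 0 0 1
1 0 0 1
1 1 0 1

After press 2 at (1,0):
0 0 0 0
1 1 0 1
0 0 0 1
1 1 0 1

After press 3 at (2,3):
0 0 0 0
1 1 0 0
0 0 1 0
1 1 0 0

After press 4 at (2,0):
0 0 0 0
0 1 0 0
1 1 1 0
0 1 0 0

After press 5 at (2,1):
0 0 0 0
0 0 0 0
0 0 0 0
0 0 0 0

Lights still on: 0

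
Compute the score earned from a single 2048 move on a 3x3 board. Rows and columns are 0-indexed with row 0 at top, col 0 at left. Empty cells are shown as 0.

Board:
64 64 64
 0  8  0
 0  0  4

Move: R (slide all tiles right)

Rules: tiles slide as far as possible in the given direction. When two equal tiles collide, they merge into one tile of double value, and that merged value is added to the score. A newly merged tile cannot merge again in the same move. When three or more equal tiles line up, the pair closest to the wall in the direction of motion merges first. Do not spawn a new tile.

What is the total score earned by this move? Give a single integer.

Slide right:
row 0: [64, 64, 64] -> [0, 64, 128]  score +128 (running 128)
row 1: [0, 8, 0] -> [0, 0, 8]  score +0 (running 128)
row 2: [0, 0, 4] -> [0, 0, 4]  score +0 (running 128)
Board after move:
  0  64 128
  0   0   8
  0   0   4

Answer: 128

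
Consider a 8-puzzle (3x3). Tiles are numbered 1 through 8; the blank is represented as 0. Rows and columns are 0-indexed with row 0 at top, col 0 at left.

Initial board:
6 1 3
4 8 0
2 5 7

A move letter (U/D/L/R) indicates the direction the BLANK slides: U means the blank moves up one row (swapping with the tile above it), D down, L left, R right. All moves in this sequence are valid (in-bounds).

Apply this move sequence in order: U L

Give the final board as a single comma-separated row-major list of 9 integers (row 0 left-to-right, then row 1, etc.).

Answer: 6, 0, 1, 4, 8, 3, 2, 5, 7

Derivation:
After move 1 (U):
6 1 0
4 8 3
2 5 7

After move 2 (L):
6 0 1
4 8 3
2 5 7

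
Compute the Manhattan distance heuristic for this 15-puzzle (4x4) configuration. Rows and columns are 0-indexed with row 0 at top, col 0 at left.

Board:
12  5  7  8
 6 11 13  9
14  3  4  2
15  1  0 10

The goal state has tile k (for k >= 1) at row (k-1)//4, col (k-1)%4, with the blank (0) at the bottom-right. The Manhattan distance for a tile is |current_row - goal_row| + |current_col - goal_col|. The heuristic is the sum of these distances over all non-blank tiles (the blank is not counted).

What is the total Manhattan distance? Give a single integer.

Answer: 41

Derivation:
Tile 12: at (0,0), goal (2,3), distance |0-2|+|0-3| = 5
Tile 5: at (0,1), goal (1,0), distance |0-1|+|1-0| = 2
Tile 7: at (0,2), goal (1,2), distance |0-1|+|2-2| = 1
Tile 8: at (0,3), goal (1,3), distance |0-1|+|3-3| = 1
Tile 6: at (1,0), goal (1,1), distance |1-1|+|0-1| = 1
Tile 11: at (1,1), goal (2,2), distance |1-2|+|1-2| = 2
Tile 13: at (1,2), goal (3,0), distance |1-3|+|2-0| = 4
Tile 9: at (1,3), goal (2,0), distance |1-2|+|3-0| = 4
Tile 14: at (2,0), goal (3,1), distance |2-3|+|0-1| = 2
Tile 3: at (2,1), goal (0,2), distance |2-0|+|1-2| = 3
Tile 4: at (2,2), goal (0,3), distance |2-0|+|2-3| = 3
Tile 2: at (2,3), goal (0,1), distance |2-0|+|3-1| = 4
Tile 15: at (3,0), goal (3,2), distance |3-3|+|0-2| = 2
Tile 1: at (3,1), goal (0,0), distance |3-0|+|1-0| = 4
Tile 10: at (3,3), goal (2,1), distance |3-2|+|3-1| = 3
Sum: 5 + 2 + 1 + 1 + 1 + 2 + 4 + 4 + 2 + 3 + 3 + 4 + 2 + 4 + 3 = 41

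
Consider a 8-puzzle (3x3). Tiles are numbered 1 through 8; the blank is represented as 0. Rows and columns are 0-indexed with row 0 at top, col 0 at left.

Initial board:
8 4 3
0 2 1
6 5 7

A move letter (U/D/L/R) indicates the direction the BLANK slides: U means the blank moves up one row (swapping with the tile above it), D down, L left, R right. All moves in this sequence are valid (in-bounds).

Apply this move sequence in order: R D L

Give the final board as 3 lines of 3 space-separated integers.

After move 1 (R):
8 4 3
2 0 1
6 5 7

After move 2 (D):
8 4 3
2 5 1
6 0 7

After move 3 (L):
8 4 3
2 5 1
0 6 7

Answer: 8 4 3
2 5 1
0 6 7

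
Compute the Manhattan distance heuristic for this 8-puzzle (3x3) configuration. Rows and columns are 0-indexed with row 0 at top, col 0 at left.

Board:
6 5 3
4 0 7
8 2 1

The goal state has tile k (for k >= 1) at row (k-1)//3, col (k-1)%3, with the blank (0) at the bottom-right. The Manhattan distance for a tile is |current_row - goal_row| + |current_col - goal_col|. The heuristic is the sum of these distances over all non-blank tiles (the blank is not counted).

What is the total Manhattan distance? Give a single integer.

Tile 6: (0,0)->(1,2) = 3
Tile 5: (0,1)->(1,1) = 1
Tile 3: (0,2)->(0,2) = 0
Tile 4: (1,0)->(1,0) = 0
Tile 7: (1,2)->(2,0) = 3
Tile 8: (2,0)->(2,1) = 1
Tile 2: (2,1)->(0,1) = 2
Tile 1: (2,2)->(0,0) = 4
Sum: 3 + 1 + 0 + 0 + 3 + 1 + 2 + 4 = 14

Answer: 14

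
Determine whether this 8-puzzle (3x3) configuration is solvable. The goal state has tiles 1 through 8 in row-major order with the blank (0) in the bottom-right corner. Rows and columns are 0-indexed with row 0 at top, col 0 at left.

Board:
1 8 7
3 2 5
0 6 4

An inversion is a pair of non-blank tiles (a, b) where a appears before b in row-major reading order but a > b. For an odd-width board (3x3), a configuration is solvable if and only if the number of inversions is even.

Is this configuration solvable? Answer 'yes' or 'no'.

Inversions (pairs i<j in row-major order where tile[i] > tile[j] > 0): 14
14 is even, so the puzzle is solvable.

Answer: yes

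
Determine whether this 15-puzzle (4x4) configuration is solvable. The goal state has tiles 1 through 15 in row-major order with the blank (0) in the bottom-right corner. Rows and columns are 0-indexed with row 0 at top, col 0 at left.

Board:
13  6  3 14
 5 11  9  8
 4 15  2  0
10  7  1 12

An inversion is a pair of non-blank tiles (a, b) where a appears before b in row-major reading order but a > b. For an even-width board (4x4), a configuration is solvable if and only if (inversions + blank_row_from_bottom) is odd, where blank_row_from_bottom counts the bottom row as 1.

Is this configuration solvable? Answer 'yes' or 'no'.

Answer: yes

Derivation:
Inversions: 59
Blank is in row 2 (0-indexed from top), which is row 2 counting from the bottom (bottom = 1).
59 + 2 = 61, which is odd, so the puzzle is solvable.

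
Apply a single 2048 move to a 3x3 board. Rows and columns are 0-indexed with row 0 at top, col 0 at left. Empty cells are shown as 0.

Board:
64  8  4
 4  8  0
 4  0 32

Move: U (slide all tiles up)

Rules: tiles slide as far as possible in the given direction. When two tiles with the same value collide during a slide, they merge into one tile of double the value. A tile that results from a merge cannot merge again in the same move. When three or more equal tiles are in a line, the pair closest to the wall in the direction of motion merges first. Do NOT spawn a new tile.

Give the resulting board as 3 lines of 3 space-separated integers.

Slide up:
col 0: [64, 4, 4] -> [64, 8, 0]
col 1: [8, 8, 0] -> [16, 0, 0]
col 2: [4, 0, 32] -> [4, 32, 0]

Answer: 64 16  4
 8  0 32
 0  0  0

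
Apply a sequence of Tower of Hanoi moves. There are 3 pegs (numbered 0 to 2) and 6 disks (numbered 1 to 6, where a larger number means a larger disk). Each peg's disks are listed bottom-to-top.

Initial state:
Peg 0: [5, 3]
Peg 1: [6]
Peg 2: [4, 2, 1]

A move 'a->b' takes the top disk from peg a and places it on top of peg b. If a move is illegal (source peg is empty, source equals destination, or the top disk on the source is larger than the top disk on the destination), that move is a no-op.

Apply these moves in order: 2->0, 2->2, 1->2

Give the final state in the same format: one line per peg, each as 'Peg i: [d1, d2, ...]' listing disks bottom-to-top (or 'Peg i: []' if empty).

After move 1 (2->0):
Peg 0: [5, 3, 1]
Peg 1: [6]
Peg 2: [4, 2]

After move 2 (2->2):
Peg 0: [5, 3, 1]
Peg 1: [6]
Peg 2: [4, 2]

After move 3 (1->2):
Peg 0: [5, 3, 1]
Peg 1: [6]
Peg 2: [4, 2]

Answer: Peg 0: [5, 3, 1]
Peg 1: [6]
Peg 2: [4, 2]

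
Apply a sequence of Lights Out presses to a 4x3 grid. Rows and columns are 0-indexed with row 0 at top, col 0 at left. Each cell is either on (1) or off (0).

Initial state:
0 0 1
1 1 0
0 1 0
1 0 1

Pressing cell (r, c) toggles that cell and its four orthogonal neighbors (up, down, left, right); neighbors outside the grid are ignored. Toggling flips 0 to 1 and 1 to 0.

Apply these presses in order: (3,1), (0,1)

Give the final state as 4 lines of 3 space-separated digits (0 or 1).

Answer: 1 1 0
1 0 0
0 0 0
0 1 0

Derivation:
After press 1 at (3,1):
0 0 1
1 1 0
0 0 0
0 1 0

After press 2 at (0,1):
1 1 0
1 0 0
0 0 0
0 1 0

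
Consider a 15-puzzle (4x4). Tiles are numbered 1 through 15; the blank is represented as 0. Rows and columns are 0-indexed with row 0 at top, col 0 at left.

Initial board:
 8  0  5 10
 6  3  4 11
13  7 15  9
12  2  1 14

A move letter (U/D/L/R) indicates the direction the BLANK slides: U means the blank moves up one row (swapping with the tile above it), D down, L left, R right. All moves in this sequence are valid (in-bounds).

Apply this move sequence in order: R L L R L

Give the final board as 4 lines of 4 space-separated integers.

Answer:  0  8  5 10
 6  3  4 11
13  7 15  9
12  2  1 14

Derivation:
After move 1 (R):
 8  5  0 10
 6  3  4 11
13  7 15  9
12  2  1 14

After move 2 (L):
 8  0  5 10
 6  3  4 11
13  7 15  9
12  2  1 14

After move 3 (L):
 0  8  5 10
 6  3  4 11
13  7 15  9
12  2  1 14

After move 4 (R):
 8  0  5 10
 6  3  4 11
13  7 15  9
12  2  1 14

After move 5 (L):
 0  8  5 10
 6  3  4 11
13  7 15  9
12  2  1 14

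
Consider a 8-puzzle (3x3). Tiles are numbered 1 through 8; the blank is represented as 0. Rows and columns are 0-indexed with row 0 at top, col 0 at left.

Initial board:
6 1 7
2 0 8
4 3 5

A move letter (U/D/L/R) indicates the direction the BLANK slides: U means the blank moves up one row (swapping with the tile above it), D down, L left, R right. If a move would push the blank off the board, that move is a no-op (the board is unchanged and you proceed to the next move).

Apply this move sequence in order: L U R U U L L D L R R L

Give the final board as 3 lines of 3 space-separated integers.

After move 1 (L):
6 1 7
0 2 8
4 3 5

After move 2 (U):
0 1 7
6 2 8
4 3 5

After move 3 (R):
1 0 7
6 2 8
4 3 5

After move 4 (U):
1 0 7
6 2 8
4 3 5

After move 5 (U):
1 0 7
6 2 8
4 3 5

After move 6 (L):
0 1 7
6 2 8
4 3 5

After move 7 (L):
0 1 7
6 2 8
4 3 5

After move 8 (D):
6 1 7
0 2 8
4 3 5

After move 9 (L):
6 1 7
0 2 8
4 3 5

After move 10 (R):
6 1 7
2 0 8
4 3 5

After move 11 (R):
6 1 7
2 8 0
4 3 5

After move 12 (L):
6 1 7
2 0 8
4 3 5

Answer: 6 1 7
2 0 8
4 3 5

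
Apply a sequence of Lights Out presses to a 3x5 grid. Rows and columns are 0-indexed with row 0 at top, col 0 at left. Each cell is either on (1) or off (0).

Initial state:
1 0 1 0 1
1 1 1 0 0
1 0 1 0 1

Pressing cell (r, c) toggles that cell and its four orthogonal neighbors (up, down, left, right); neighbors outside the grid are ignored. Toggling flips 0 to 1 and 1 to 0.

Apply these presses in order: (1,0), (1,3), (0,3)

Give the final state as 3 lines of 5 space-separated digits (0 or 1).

After press 1 at (1,0):
0 0 1 0 1
0 0 1 0 0
0 0 1 0 1

After press 2 at (1,3):
0 0 1 1 1
0 0 0 1 1
0 0 1 1 1

After press 3 at (0,3):
0 0 0 0 0
0 0 0 0 1
0 0 1 1 1

Answer: 0 0 0 0 0
0 0 0 0 1
0 0 1 1 1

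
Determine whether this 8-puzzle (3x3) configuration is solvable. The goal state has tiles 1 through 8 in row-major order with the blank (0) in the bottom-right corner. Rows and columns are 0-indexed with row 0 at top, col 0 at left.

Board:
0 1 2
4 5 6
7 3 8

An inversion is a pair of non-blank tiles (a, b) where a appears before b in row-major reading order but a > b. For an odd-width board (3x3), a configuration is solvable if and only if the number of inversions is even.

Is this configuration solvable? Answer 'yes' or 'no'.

Inversions (pairs i<j in row-major order where tile[i] > tile[j] > 0): 4
4 is even, so the puzzle is solvable.

Answer: yes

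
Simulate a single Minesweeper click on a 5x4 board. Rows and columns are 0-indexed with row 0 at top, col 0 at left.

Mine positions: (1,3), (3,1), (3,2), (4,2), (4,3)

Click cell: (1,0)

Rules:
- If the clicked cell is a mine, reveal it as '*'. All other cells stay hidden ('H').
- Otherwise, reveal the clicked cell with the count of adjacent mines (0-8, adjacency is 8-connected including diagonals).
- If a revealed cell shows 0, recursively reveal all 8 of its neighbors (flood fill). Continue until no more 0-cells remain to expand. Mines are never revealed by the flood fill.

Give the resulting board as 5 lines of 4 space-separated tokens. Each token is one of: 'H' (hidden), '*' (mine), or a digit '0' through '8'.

0 0 1 H
0 0 1 H
1 2 3 H
H H H H
H H H H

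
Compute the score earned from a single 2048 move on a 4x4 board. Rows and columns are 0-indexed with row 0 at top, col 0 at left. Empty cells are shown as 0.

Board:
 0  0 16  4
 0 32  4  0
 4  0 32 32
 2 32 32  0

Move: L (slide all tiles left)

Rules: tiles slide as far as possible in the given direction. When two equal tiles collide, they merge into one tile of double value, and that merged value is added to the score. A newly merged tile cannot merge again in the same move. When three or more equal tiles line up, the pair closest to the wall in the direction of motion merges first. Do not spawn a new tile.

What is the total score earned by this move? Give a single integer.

Slide left:
row 0: [0, 0, 16, 4] -> [16, 4, 0, 0]  score +0 (running 0)
row 1: [0, 32, 4, 0] -> [32, 4, 0, 0]  score +0 (running 0)
row 2: [4, 0, 32, 32] -> [4, 64, 0, 0]  score +64 (running 64)
row 3: [2, 32, 32, 0] -> [2, 64, 0, 0]  score +64 (running 128)
Board after move:
16  4  0  0
32  4  0  0
 4 64  0  0
 2 64  0  0

Answer: 128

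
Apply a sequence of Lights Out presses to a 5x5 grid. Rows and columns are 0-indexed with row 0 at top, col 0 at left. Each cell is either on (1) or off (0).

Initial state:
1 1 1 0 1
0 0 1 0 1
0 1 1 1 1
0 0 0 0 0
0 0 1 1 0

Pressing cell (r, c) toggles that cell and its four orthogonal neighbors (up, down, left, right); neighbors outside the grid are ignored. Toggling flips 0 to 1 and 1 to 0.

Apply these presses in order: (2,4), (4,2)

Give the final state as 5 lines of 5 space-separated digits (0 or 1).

After press 1 at (2,4):
1 1 1 0 1
0 0 1 0 0
0 1 1 0 0
0 0 0 0 1
0 0 1 1 0

After press 2 at (4,2):
1 1 1 0 1
0 0 1 0 0
0 1 1 0 0
0 0 1 0 1
0 1 0 0 0

Answer: 1 1 1 0 1
0 0 1 0 0
0 1 1 0 0
0 0 1 0 1
0 1 0 0 0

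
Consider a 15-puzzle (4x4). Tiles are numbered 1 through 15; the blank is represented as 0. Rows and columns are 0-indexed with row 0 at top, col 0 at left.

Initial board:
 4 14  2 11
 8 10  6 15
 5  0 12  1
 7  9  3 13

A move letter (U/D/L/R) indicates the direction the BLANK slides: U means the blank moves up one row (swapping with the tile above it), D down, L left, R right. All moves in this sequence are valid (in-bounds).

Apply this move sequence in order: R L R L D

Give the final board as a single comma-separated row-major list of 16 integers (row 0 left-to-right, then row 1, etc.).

Answer: 4, 14, 2, 11, 8, 10, 6, 15, 5, 9, 12, 1, 7, 0, 3, 13

Derivation:
After move 1 (R):
 4 14  2 11
 8 10  6 15
 5 12  0  1
 7  9  3 13

After move 2 (L):
 4 14  2 11
 8 10  6 15
 5  0 12  1
 7  9  3 13

After move 3 (R):
 4 14  2 11
 8 10  6 15
 5 12  0  1
 7  9  3 13

After move 4 (L):
 4 14  2 11
 8 10  6 15
 5  0 12  1
 7  9  3 13

After move 5 (D):
 4 14  2 11
 8 10  6 15
 5  9 12  1
 7  0  3 13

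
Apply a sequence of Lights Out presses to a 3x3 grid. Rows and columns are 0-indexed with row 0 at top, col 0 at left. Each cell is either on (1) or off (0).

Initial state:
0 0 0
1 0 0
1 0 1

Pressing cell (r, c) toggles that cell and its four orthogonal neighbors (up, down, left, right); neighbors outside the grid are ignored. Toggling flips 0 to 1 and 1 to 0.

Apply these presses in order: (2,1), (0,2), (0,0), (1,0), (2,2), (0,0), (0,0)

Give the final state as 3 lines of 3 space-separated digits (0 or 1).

After press 1 at (2,1):
0 0 0
1 1 0
0 1 0

After press 2 at (0,2):
0 1 1
1 1 1
0 1 0

After press 3 at (0,0):
1 0 1
0 1 1
0 1 0

After press 4 at (1,0):
0 0 1
1 0 1
1 1 0

After press 5 at (2,2):
0 0 1
1 0 0
1 0 1

After press 6 at (0,0):
1 1 1
0 0 0
1 0 1

After press 7 at (0,0):
0 0 1
1 0 0
1 0 1

Answer: 0 0 1
1 0 0
1 0 1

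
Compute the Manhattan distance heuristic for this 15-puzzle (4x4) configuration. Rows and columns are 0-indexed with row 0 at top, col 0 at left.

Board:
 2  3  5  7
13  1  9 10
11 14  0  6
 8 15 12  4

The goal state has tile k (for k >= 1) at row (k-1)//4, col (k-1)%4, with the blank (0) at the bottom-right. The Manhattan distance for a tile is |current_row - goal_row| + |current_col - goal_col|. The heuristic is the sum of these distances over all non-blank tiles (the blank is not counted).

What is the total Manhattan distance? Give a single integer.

Tile 2: at (0,0), goal (0,1), distance |0-0|+|0-1| = 1
Tile 3: at (0,1), goal (0,2), distance |0-0|+|1-2| = 1
Tile 5: at (0,2), goal (1,0), distance |0-1|+|2-0| = 3
Tile 7: at (0,3), goal (1,2), distance |0-1|+|3-2| = 2
Tile 13: at (1,0), goal (3,0), distance |1-3|+|0-0| = 2
Tile 1: at (1,1), goal (0,0), distance |1-0|+|1-0| = 2
Tile 9: at (1,2), goal (2,0), distance |1-2|+|2-0| = 3
Tile 10: at (1,3), goal (2,1), distance |1-2|+|3-1| = 3
Tile 11: at (2,0), goal (2,2), distance |2-2|+|0-2| = 2
Tile 14: at (2,1), goal (3,1), distance |2-3|+|1-1| = 1
Tile 6: at (2,3), goal (1,1), distance |2-1|+|3-1| = 3
Tile 8: at (3,0), goal (1,3), distance |3-1|+|0-3| = 5
Tile 15: at (3,1), goal (3,2), distance |3-3|+|1-2| = 1
Tile 12: at (3,2), goal (2,3), distance |3-2|+|2-3| = 2
Tile 4: at (3,3), goal (0,3), distance |3-0|+|3-3| = 3
Sum: 1 + 1 + 3 + 2 + 2 + 2 + 3 + 3 + 2 + 1 + 3 + 5 + 1 + 2 + 3 = 34

Answer: 34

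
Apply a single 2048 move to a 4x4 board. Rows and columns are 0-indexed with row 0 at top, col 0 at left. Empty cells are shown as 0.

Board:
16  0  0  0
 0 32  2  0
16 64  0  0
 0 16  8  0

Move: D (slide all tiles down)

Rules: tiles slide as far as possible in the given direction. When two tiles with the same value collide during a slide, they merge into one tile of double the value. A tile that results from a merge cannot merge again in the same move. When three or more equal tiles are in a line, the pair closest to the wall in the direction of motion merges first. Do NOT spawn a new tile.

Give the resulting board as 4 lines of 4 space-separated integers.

Answer:  0  0  0  0
 0 32  0  0
 0 64  2  0
32 16  8  0

Derivation:
Slide down:
col 0: [16, 0, 16, 0] -> [0, 0, 0, 32]
col 1: [0, 32, 64, 16] -> [0, 32, 64, 16]
col 2: [0, 2, 0, 8] -> [0, 0, 2, 8]
col 3: [0, 0, 0, 0] -> [0, 0, 0, 0]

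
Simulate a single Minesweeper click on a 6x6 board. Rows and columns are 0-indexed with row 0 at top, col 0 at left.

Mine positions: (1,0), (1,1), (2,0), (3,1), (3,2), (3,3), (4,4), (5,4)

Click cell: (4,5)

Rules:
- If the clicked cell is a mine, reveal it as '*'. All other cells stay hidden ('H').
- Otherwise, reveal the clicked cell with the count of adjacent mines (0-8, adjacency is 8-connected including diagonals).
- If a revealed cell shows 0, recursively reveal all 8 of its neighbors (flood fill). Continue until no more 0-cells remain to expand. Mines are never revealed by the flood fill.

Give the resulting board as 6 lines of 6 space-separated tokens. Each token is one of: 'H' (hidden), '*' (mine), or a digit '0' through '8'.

H H H H H H
H H H H H H
H H H H H H
H H H H H H
H H H H H 2
H H H H H H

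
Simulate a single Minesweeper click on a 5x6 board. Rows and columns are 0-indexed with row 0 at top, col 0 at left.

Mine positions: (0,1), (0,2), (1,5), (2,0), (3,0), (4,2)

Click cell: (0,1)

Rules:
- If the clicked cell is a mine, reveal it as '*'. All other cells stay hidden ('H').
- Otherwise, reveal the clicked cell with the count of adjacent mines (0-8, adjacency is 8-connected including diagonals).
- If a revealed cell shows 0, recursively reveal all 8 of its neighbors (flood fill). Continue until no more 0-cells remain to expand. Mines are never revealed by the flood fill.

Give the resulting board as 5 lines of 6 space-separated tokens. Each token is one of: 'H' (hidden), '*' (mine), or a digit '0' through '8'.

H * H H H H
H H H H H H
H H H H H H
H H H H H H
H H H H H H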